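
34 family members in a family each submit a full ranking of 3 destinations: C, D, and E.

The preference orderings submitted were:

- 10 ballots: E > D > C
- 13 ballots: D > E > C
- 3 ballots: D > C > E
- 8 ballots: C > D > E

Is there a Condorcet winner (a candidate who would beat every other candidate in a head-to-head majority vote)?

Yes

Head-to-head results (34 voters total):
C vs D: D wins 26–8.
C vs E: E wins 23–11.
D vs E: D wins 24–10.
D beats each rival — C (26–8), E (24–10) — so D is the Condorcet winner.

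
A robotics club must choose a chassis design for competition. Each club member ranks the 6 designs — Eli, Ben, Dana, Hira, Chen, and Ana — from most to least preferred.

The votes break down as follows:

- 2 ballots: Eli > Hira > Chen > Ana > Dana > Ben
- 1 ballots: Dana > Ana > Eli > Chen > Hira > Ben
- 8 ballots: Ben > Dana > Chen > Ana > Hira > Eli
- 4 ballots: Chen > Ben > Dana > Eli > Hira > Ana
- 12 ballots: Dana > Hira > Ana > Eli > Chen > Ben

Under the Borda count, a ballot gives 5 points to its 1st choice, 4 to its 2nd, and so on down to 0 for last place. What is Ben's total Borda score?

Borda scores:
  Eli: 2·5 + 3 + 8·0 + 4·2 + 12·2 = 45
  Ben: 2·0 + 0 + 8·5 + 4·4 + 12·0 = 56
  Dana: 2·1 + 5 + 8·4 + 4·3 + 12·5 = 111
  Hira: 2·4 + 1 + 8·1 + 4·1 + 12·4 = 69
  Chen: 2·3 + 2 + 8·3 + 4·5 + 12·1 = 64
  Ana: 2·2 + 4 + 8·2 + 4·0 + 12·3 = 60

56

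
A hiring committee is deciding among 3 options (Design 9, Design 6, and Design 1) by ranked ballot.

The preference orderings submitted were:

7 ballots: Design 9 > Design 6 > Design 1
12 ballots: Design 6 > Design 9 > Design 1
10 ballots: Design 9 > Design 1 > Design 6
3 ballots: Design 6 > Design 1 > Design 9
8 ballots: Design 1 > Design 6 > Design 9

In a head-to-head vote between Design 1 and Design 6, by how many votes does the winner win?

Ballots ranking Design 1 above Design 6: 10+8 = 18.
Ballots ranking Design 6 above Design 1: 7+12+3 = 22.
Design 6 wins 22–18, a margin of 4.

4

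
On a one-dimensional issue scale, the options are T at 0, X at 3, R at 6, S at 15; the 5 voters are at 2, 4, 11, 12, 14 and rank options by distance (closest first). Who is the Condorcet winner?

With single-peaked preferences on a line, the Condorcet winner is the candidate closest to the median voter.
The median voter (position 11) is closest to S at 15.
Check: S vs R — voters closer to S: 3 of 5.

S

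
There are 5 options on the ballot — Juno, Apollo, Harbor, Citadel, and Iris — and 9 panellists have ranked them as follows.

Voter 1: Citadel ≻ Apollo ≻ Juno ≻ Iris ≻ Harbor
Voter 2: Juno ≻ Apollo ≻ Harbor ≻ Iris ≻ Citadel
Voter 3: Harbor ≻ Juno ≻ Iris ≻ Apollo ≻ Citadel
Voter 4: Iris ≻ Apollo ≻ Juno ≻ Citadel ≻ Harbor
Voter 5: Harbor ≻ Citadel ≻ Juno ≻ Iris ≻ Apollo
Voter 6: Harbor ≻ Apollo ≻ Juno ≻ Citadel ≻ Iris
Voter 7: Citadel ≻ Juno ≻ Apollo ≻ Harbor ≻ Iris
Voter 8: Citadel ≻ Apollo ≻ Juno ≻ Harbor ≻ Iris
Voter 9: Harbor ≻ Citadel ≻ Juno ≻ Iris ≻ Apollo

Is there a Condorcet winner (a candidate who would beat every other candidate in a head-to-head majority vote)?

Head-to-head results (9 voters total):
Juno vs Apollo: Juno wins 5–4.
Juno vs Harbor: Juno wins 5–4.
Juno vs Citadel: Citadel wins 5–4.
Juno vs Iris: Juno wins 8–1.
Apollo vs Harbor: Apollo wins 5–4.
Apollo vs Citadel: Citadel wins 5–4.
Apollo vs Iris: Apollo wins 5–4.
Harbor vs Citadel: Harbor wins 5–4.
Harbor vs Iris: Harbor wins 7–2.
Citadel vs Iris: Citadel wins 6–3.
No candidate beats all others: Juno beats Harbor beats Citadel beats Juno, a majority cycle.

No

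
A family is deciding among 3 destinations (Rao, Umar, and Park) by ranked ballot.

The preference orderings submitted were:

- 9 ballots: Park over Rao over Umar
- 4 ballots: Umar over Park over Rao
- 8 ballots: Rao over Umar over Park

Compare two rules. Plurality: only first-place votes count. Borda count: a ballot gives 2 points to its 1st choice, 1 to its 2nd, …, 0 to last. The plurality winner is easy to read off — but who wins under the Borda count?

Rao

Plurality first-place counts: Rao 8, Umar 4, Park 9 → Park.
Borda totals: Rao 25, Umar 16, Park 22 → Rao.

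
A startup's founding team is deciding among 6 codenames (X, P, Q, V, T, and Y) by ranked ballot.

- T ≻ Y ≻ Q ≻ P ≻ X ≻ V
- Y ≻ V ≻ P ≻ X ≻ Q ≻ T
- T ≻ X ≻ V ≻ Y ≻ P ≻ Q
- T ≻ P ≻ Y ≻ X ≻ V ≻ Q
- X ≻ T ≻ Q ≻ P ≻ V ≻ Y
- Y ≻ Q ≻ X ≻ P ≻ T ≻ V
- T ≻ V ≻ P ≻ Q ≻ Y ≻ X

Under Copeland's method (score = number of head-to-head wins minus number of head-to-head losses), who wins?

Pairwise results:
  X vs P: P wins 4–3.
  X vs Q: X wins 4–3.
  X vs V: X wins 5–2.
  X vs T: T wins 4–3.
  X vs Y: Y wins 5–2.
  P vs Q: P wins 4–3.
  P vs V: P wins 4–3.
  P vs T: T wins 5–2.
  P vs Y: Y wins 4–3.
  Q vs V: V wins 4–3.
  Q vs T: T wins 5–2.
  Q vs Y: Y wins 5–2.
  V vs T: T wins 6–1.
  V vs Y: Y wins 4–3.
  T vs Y: T wins 5–2.
Copeland scores (wins − losses):
  X: 2 − 3 = -1
  P: 3 − 2 = 1
  Q: 0 − 5 = -5
  V: 1 − 4 = -3
  T: 5 − 0 = 5
  Y: 4 − 1 = 3
T has the best Copeland score.

T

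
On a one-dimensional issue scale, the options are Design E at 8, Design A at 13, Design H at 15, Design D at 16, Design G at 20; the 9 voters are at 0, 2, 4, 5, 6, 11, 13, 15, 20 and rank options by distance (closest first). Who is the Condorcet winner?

With single-peaked preferences on a line, the Condorcet winner is the candidate closest to the median voter.
The median voter (position 6) is closest to Design E at 8.
Check: Design E vs Design D — voters closer to Design E: 6 of 9.

Design E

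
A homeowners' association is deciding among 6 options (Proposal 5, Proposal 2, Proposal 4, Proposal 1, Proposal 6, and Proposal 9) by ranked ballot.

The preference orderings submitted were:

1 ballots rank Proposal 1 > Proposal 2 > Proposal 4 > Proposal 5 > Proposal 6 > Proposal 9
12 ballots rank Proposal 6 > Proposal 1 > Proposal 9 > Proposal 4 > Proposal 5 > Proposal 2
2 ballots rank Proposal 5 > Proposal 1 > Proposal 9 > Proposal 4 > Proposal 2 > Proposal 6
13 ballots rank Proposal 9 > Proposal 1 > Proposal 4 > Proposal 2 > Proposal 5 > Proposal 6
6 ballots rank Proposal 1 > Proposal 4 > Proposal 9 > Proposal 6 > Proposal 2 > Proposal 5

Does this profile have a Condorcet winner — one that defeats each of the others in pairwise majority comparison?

Head-to-head results (34 voters total):
Proposal 5 vs Proposal 2: Proposal 2 wins 20–14.
Proposal 5 vs Proposal 4: Proposal 4 wins 32–2.
Proposal 5 vs Proposal 1: Proposal 1 wins 32–2.
Proposal 5 vs Proposal 6: Proposal 6 wins 18–16.
Proposal 5 vs Proposal 9: Proposal 9 wins 31–3.
Proposal 2 vs Proposal 4: Proposal 4 wins 33–1.
Proposal 2 vs Proposal 1: Proposal 1 wins 34–0.
Proposal 2 vs Proposal 6: Proposal 6 wins 18–16.
Proposal 2 vs Proposal 9: Proposal 9 wins 33–1.
Proposal 4 vs Proposal 1: Proposal 1 wins 34–0.
Proposal 4 vs Proposal 6: Proposal 4 wins 22–12.
Proposal 4 vs Proposal 9: Proposal 9 wins 27–7.
Proposal 1 vs Proposal 6: Proposal 1 wins 22–12.
Proposal 1 vs Proposal 9: Proposal 1 wins 21–13.
Proposal 6 vs Proposal 9: Proposal 9 wins 21–13.
Proposal 1 beats each rival — Proposal 5 (32–2), Proposal 2 (34–0), Proposal 4 (34–0), Proposal 6 (22–12), Proposal 9 (21–13) — so Proposal 1 is the Condorcet winner.

Yes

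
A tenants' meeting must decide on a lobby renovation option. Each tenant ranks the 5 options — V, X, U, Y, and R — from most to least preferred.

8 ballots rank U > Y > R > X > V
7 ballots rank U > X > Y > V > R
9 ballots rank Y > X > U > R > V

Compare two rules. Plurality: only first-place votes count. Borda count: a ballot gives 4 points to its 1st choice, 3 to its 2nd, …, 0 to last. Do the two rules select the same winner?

Plurality first-place counts: V 0, X 0, U 15, Y 9, R 0 → U.
Borda totals: V 7, X 56, U 78, Y 74, R 25 → U.
The two rules agree on U.

Yes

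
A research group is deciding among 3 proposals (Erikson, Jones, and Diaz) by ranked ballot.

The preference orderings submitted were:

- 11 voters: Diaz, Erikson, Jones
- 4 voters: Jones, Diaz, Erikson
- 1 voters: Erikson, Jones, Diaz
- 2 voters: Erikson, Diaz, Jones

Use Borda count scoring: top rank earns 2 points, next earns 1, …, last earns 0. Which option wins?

Borda scores:
  Erikson: 11·1 + 4·0 + 2 + 2·2 = 17
  Jones: 11·0 + 4·2 + 1 + 2·0 = 9
  Diaz: 11·2 + 4·1 + 0 + 2·1 = 28
Diaz has the highest total.

Diaz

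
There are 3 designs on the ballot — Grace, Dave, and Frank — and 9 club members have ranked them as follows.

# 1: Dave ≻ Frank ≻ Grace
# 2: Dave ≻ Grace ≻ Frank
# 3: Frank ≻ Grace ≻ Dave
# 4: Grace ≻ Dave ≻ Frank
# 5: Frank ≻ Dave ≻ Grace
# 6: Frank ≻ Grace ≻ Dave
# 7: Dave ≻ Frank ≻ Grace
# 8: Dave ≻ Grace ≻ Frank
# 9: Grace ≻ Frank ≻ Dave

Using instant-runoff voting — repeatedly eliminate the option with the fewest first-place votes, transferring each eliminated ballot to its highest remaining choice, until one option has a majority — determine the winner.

Dave

Round 1: Dave 4, Frank 3, Grace 2. Grace has the fewest and is eliminated.
Round 2: Dave 5, Frank 4. Dave has a majority.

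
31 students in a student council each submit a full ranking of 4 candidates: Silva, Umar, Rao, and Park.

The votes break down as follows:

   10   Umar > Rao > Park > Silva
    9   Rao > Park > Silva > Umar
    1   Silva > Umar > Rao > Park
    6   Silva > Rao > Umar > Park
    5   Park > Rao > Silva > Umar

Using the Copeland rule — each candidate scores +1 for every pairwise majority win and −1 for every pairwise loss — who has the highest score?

Rao

Pairwise results:
  Silva vs Umar: Silva wins 21–10.
  Silva vs Rao: Rao wins 24–7.
  Silva vs Park: Park wins 24–7.
  Umar vs Rao: Rao wins 20–11.
  Umar vs Park: Umar wins 17–14.
  Rao vs Park: Rao wins 26–5.
Copeland scores (wins − losses):
  Silva: 1 − 2 = -1
  Umar: 1 − 2 = -1
  Rao: 3 − 0 = 3
  Park: 1 − 2 = -1
Rao has the best Copeland score.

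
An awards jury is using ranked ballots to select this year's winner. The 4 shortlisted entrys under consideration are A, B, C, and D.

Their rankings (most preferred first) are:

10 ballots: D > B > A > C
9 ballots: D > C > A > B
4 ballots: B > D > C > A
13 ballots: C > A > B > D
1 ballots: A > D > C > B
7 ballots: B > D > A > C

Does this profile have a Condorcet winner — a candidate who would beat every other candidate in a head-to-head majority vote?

No

Head-to-head results (44 voters total):
A vs B: A wins 23–21.
A vs C: C wins 26–18.
A vs D: D wins 30–14.
B vs C: C wins 23–21.
B vs D: B wins 24–20.
C vs D: D wins 31–13.
No candidate beats all others: A beats B beats D beats A, a majority cycle.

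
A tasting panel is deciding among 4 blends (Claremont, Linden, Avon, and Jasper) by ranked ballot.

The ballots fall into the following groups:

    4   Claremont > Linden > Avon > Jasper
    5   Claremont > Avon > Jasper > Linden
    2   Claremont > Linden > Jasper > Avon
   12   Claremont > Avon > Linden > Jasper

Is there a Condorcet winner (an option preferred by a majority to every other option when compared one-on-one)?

Head-to-head results (23 voters total):
Claremont vs Linden: Claremont wins 23–0.
Claremont vs Avon: Claremont wins 23–0.
Claremont vs Jasper: Claremont wins 23–0.
Linden vs Avon: Avon wins 17–6.
Linden vs Jasper: Linden wins 18–5.
Avon vs Jasper: Avon wins 21–2.
Claremont beats each rival — Linden (23–0), Avon (23–0), Jasper (23–0) — so Claremont is the Condorcet winner.

Yes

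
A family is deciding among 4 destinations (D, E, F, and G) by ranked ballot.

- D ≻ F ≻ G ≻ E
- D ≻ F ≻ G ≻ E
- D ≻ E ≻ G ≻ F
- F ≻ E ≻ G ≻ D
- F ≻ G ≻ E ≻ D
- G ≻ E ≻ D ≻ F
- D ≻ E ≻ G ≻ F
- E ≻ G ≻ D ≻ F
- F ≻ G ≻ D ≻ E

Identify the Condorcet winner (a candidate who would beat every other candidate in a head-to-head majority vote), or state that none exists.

No Condorcet winner

Head-to-head results (9 voters total):
D vs E: D wins 5–4.
D vs F: D wins 6–3.
D vs G: G wins 5–4.
E vs F: F wins 5–4.
E vs G: G wins 5–4.
F vs G: F wins 5–4.
No candidate beats all others: D beats F beats G beats D, a majority cycle.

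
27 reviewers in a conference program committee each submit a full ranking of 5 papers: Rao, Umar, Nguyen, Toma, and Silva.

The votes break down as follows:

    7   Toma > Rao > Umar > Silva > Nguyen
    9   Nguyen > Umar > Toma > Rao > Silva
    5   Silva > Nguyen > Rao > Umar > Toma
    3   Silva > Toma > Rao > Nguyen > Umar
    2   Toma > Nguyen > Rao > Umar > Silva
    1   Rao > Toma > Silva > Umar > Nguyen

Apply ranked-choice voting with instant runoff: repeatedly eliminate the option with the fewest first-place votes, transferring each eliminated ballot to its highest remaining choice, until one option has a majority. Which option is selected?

Round 1: Nguyen 9, Toma 9, Silva 8, Rao 1, Umar 0. Umar has the fewest and is eliminated.
Round 2: Nguyen 9, Toma 9, Silva 8, Rao 1. Rao has the fewest and is eliminated.
Round 3: Toma 10, Nguyen 9, Silva 8. Silva has the fewest and is eliminated.
Round 4: Nguyen 14, Toma 13. Nguyen has a majority.

Nguyen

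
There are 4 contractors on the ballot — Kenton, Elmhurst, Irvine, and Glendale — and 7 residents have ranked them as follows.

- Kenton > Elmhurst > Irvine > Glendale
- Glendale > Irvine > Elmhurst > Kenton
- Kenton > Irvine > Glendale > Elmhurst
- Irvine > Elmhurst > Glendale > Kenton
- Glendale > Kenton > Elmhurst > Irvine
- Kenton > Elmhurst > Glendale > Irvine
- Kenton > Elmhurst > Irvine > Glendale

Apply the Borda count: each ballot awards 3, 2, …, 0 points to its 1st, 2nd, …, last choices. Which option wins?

Kenton

Borda scores:
  Kenton: 3 + 0 + 3 + 0 + 2 + 3 + 3 = 14
  Elmhurst: 2 + 1 + 0 + 2 + 1 + 2 + 2 = 10
  Irvine: 1 + 2 + 2 + 3 + 0 + 0 + 1 = 9
  Glendale: 0 + 3 + 1 + 1 + 3 + 1 + 0 = 9
Kenton has the highest total.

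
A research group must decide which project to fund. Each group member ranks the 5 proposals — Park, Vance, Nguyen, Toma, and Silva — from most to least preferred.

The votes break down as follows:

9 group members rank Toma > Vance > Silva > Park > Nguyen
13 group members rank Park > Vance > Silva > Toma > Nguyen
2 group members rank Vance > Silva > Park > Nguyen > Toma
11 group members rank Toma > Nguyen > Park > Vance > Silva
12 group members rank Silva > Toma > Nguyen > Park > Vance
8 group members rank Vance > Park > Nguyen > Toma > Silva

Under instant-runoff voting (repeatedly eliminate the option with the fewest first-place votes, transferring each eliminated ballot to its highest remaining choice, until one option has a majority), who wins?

Toma

Round 1: Toma 20, Park 13, Silva 12, Vance 10, Nguyen 0. Nguyen has the fewest and is eliminated.
Round 2: Toma 20, Park 13, Silva 12, Vance 10. Vance has the fewest and is eliminated.
Round 3: Park 21, Toma 20, Silva 14. Silva has the fewest and is eliminated.
Round 4: Toma 32, Park 23. Toma has a majority.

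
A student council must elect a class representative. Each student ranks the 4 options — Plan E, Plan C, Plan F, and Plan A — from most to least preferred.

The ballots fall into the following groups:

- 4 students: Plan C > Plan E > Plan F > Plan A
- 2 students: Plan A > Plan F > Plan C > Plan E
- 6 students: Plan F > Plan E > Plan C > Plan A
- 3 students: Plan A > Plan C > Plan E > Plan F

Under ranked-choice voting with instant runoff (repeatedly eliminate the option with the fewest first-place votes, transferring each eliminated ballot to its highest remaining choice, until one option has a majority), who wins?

Plan F

Round 1: Plan F 6, Plan A 5, Plan C 4, Plan E 0. Plan E has the fewest and is eliminated.
Round 2: Plan F 6, Plan A 5, Plan C 4. Plan C has the fewest and is eliminated.
Round 3: Plan F 10, Plan A 5. Plan F has a majority.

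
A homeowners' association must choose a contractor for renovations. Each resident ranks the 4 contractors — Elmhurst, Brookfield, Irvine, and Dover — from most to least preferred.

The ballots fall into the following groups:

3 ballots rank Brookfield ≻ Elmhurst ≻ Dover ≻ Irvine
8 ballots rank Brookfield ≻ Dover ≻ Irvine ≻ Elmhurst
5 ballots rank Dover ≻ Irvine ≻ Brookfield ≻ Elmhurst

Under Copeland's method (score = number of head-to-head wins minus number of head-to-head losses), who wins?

Pairwise results:
  Elmhurst vs Brookfield: Brookfield wins 16–0.
  Elmhurst vs Irvine: Irvine wins 13–3.
  Elmhurst vs Dover: Dover wins 13–3.
  Brookfield vs Irvine: Brookfield wins 11–5.
  Brookfield vs Dover: Brookfield wins 11–5.
  Irvine vs Dover: Dover wins 16–0.
Copeland scores (wins − losses):
  Elmhurst: 0 − 3 = -3
  Brookfield: 3 − 0 = 3
  Irvine: 1 − 2 = -1
  Dover: 2 − 1 = 1
Brookfield has the best Copeland score.

Brookfield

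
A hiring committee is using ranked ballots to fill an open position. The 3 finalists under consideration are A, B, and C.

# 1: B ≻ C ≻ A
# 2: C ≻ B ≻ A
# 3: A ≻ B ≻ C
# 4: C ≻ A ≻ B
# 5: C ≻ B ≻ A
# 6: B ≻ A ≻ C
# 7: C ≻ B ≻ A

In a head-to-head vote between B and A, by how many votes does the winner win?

Ballots ranking B above A: 5.
Ballots ranking A above B: 2.
B wins 5–2, a margin of 3.

3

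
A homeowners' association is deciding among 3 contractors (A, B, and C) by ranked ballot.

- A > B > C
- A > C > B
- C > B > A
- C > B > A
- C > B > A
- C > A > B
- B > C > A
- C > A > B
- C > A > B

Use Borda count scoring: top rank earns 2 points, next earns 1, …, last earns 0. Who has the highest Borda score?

C

Borda scores:
  A: 2 + 2 + 0 + 0 + 0 + 1 + 0 + 1 + 1 = 7
  B: 1 + 0 + 1 + 1 + 1 + 0 + 2 + 0 + 0 = 6
  C: 0 + 1 + 2 + 2 + 2 + 2 + 1 + 2 + 2 = 14
C has the highest total.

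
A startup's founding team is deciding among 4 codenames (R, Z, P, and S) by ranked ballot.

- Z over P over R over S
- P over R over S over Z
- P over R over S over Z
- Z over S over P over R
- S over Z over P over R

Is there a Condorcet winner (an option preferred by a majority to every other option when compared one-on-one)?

No

Head-to-head results (5 voters total):
R vs Z: Z wins 3–2.
R vs P: P wins 5–0.
R vs S: R wins 3–2.
Z vs P: Z wins 3–2.
Z vs S: S wins 3–2.
P vs S: P wins 3–2.
No candidate beats all others: R beats S beats Z beats R, a majority cycle.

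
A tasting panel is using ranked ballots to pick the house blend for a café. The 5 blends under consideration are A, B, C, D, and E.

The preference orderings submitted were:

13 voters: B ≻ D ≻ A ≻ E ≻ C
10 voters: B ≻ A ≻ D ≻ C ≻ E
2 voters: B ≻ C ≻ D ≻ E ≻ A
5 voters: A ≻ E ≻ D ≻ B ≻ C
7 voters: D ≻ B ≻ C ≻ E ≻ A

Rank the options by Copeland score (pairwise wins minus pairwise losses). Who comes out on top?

B

Pairwise results:
  A vs B: B wins 32–5.
  A vs C: A wins 28–9.
  A vs D: D wins 22–15.
  A vs E: A wins 28–9.
  B vs C: B wins 37–0.
  B vs D: B wins 25–12.
  B vs E: B wins 32–5.
  C vs D: D wins 35–2.
  C vs E: C wins 19–18.
  D vs E: D wins 32–5.
Copeland scores (wins − losses):
  A: 2 − 2 = 0
  B: 4 − 0 = 4
  C: 1 − 3 = -2
  D: 3 − 1 = 2
  E: 0 − 4 = -4
B has the best Copeland score.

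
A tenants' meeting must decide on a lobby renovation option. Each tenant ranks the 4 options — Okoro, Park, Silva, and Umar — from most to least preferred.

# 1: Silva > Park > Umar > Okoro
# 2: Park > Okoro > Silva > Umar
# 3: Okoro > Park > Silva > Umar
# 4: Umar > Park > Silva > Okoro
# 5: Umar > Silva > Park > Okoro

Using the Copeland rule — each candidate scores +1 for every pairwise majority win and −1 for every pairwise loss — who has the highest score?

Pairwise results:
  Okoro vs Park: Park wins 4–1.
  Okoro vs Silva: Silva wins 3–2.
  Okoro vs Umar: Umar wins 3–2.
  Park vs Silva: Park wins 3–2.
  Park vs Umar: Park wins 3–2.
  Silva vs Umar: Silva wins 3–2.
Copeland scores (wins − losses):
  Okoro: 0 − 3 = -3
  Park: 3 − 0 = 3
  Silva: 2 − 1 = 1
  Umar: 1 − 2 = -1
Park has the best Copeland score.

Park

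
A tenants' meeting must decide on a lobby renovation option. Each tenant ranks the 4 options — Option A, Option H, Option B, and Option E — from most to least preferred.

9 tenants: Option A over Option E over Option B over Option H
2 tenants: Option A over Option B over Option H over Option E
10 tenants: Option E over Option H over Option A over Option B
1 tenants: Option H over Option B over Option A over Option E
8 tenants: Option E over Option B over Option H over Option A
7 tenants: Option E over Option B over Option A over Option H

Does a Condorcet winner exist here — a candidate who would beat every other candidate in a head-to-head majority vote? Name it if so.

Head-to-head results (37 voters total):
Option A vs Option H: Option H wins 19–18.
Option A vs Option B: Option A wins 21–16.
Option A vs Option E: Option E wins 25–12.
Option H vs Option B: Option B wins 26–11.
Option H vs Option E: Option E wins 34–3.
Option B vs Option E: Option E wins 34–3.
Option E beats each rival — Option A (25–12), Option H (34–3), Option B (34–3) — so Option E is the Condorcet winner.

Option E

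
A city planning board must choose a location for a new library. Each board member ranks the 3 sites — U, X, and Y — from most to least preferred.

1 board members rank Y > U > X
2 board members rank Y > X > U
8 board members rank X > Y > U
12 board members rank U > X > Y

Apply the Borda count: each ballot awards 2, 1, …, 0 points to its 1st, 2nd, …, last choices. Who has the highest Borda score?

X

Borda scores:
  U: 1 + 2·0 + 8·0 + 12·2 = 25
  X: 0 + 2·1 + 8·2 + 12·1 = 30
  Y: 2 + 2·2 + 8·1 + 12·0 = 14
X has the highest total.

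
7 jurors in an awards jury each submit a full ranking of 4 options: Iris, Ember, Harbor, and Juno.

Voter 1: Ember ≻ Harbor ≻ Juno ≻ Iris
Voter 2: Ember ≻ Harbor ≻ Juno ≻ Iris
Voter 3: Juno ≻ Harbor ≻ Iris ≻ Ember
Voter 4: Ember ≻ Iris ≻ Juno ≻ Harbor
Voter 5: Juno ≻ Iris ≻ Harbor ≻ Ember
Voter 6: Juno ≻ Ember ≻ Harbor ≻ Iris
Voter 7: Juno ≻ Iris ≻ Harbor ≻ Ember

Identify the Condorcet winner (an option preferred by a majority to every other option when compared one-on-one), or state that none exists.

Juno

Head-to-head results (7 voters total):
Iris vs Ember: Ember wins 4–3.
Iris vs Harbor: Harbor wins 4–3.
Iris vs Juno: Juno wins 6–1.
Ember vs Harbor: Ember wins 4–3.
Ember vs Juno: Juno wins 4–3.
Harbor vs Juno: Juno wins 5–2.
Juno beats each rival — Iris (6–1), Ember (4–3), Harbor (5–2) — so Juno is the Condorcet winner.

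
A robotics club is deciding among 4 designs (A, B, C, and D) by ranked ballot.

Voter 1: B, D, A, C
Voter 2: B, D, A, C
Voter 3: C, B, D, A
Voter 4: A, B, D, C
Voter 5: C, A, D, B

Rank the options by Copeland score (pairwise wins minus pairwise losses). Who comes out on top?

Pairwise results:
  A vs B: B wins 3–2.
  A vs C: A wins 3–2.
  A vs D: D wins 3–2.
  B vs C: B wins 3–2.
  B vs D: B wins 4–1.
  C vs D: D wins 3–2.
Copeland scores (wins − losses):
  A: 1 − 2 = -1
  B: 3 − 0 = 3
  C: 0 − 3 = -3
  D: 2 − 1 = 1
B has the best Copeland score.

B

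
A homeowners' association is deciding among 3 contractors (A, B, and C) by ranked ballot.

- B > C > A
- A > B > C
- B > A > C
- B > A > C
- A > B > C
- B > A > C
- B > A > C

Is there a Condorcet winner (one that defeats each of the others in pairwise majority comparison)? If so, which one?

Head-to-head results (7 voters total):
A vs B: B wins 5–2.
A vs C: A wins 6–1.
B vs C: B wins 7–0.
B beats each rival — A (5–2), C (7–0) — so B is the Condorcet winner.

B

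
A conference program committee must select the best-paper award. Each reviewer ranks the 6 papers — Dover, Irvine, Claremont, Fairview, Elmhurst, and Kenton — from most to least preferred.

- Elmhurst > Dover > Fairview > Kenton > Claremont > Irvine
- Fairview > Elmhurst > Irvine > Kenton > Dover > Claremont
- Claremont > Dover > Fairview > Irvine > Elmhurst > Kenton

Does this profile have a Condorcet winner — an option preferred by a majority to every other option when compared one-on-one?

Head-to-head results (3 voters total):
Dover vs Irvine: Dover wins 2–1.
Dover vs Claremont: Dover wins 2–1.
Dover vs Fairview: Dover wins 2–1.
Dover vs Elmhurst: Elmhurst wins 2–1.
Dover vs Kenton: Dover wins 2–1.
Irvine vs Claremont: Claremont wins 2–1.
Irvine vs Fairview: Fairview wins 3–0.
Irvine vs Elmhurst: Elmhurst wins 2–1.
Irvine vs Kenton: Irvine wins 2–1.
Claremont vs Fairview: Fairview wins 2–1.
Claremont vs Elmhurst: Elmhurst wins 2–1.
Claremont vs Kenton: Kenton wins 2–1.
Fairview vs Elmhurst: Fairview wins 2–1.
Fairview vs Kenton: Fairview wins 3–0.
Elmhurst vs Kenton: Elmhurst wins 3–0.
No candidate beats all others: Dover beats Fairview beats Elmhurst beats Dover, a majority cycle.

No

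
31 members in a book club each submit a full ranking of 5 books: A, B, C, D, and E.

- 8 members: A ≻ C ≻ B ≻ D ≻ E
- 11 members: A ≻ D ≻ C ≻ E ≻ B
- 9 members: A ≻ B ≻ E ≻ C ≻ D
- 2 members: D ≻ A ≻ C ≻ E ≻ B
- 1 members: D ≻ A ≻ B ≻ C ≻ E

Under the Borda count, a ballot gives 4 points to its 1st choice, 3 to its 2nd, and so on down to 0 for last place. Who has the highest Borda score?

A

Borda scores:
  A: 8·4 + 11·4 + 9·4 + 2·3 + 3 = 121
  B: 8·2 + 11·0 + 9·3 + 2·0 + 2 = 45
  C: 8·3 + 11·2 + 9·1 + 2·2 + 1 = 60
  D: 8·1 + 11·3 + 9·0 + 2·4 + 4 = 53
  E: 8·0 + 11·1 + 9·2 + 2·1 + 0 = 31
A has the highest total.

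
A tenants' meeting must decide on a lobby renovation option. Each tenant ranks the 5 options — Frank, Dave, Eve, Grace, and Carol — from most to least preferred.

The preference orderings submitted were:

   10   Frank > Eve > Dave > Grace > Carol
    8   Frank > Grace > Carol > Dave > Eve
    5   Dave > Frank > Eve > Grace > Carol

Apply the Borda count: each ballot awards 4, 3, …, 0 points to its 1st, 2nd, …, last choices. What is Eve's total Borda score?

40

Borda scores:
  Frank: 10·4 + 8·4 + 5·3 = 87
  Dave: 10·2 + 8·1 + 5·4 = 48
  Eve: 10·3 + 8·0 + 5·2 = 40
  Grace: 10·1 + 8·3 + 5·1 = 39
  Carol: 10·0 + 8·2 + 5·0 = 16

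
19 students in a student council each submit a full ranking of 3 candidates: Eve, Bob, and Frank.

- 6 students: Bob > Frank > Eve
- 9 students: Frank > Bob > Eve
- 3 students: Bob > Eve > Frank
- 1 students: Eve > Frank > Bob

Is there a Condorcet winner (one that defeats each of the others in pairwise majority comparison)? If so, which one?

Frank

Head-to-head results (19 voters total):
Eve vs Bob: Bob wins 18–1.
Eve vs Frank: Frank wins 15–4.
Bob vs Frank: Frank wins 10–9.
Frank beats each rival — Eve (15–4), Bob (10–9) — so Frank is the Condorcet winner.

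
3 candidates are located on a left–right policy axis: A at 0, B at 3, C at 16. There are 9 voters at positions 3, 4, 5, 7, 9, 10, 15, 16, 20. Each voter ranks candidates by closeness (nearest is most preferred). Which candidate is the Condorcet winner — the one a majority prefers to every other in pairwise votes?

B

With single-peaked preferences on a line, the Condorcet winner is the candidate closest to the median voter.
The median voter (position 9) is closest to B at 3.
Check: B vs A — voters closer to B: 9 of 9.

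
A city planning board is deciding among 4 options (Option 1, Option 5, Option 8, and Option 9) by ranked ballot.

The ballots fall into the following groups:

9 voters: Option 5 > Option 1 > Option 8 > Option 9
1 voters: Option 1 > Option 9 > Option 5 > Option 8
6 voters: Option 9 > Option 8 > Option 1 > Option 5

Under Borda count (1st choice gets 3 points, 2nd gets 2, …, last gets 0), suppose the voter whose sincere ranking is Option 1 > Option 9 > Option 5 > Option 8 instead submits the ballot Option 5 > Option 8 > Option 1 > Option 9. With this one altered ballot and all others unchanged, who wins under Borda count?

Option 5

Borda totals with the altered ballot: Option 1 25, Option 5 30, Option 8 23, Option 9 18.
The winner is unchanged: still Option 5.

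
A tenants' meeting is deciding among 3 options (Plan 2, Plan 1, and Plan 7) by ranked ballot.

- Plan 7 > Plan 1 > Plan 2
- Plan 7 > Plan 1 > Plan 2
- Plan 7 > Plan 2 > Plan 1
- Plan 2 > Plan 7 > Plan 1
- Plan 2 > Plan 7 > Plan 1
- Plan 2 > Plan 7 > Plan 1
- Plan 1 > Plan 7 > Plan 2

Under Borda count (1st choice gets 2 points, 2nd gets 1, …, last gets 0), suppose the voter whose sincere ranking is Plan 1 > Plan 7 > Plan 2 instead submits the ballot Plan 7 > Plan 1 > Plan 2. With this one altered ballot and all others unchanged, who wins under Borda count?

Plan 7

Borda totals with the altered ballot: Plan 2 7, Plan 1 3, Plan 7 11.
The winner is unchanged: still Plan 7.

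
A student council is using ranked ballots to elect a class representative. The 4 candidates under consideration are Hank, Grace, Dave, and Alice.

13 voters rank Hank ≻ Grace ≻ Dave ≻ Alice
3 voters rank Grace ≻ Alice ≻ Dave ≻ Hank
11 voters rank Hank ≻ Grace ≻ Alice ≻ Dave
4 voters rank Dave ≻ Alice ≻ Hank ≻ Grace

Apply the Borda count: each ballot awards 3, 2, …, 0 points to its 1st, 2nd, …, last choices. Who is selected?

Hank

Borda scores:
  Hank: 13·3 + 3·0 + 11·3 + 4·1 = 76
  Grace: 13·2 + 3·3 + 11·2 + 4·0 = 57
  Dave: 13·1 + 3·1 + 11·0 + 4·3 = 28
  Alice: 13·0 + 3·2 + 11·1 + 4·2 = 25
Hank has the highest total.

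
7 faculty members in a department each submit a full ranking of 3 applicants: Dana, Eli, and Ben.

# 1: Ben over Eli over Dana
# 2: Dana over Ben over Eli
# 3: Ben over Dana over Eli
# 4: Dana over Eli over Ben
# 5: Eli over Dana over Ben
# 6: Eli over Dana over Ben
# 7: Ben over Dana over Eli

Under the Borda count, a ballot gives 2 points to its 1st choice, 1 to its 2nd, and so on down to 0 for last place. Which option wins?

Dana

Borda scores:
  Dana: 0 + 2 + 1 + 2 + 1 + 1 + 1 = 8
  Eli: 1 + 0 + 0 + 1 + 2 + 2 + 0 = 6
  Ben: 2 + 1 + 2 + 0 + 0 + 0 + 2 = 7
Dana has the highest total.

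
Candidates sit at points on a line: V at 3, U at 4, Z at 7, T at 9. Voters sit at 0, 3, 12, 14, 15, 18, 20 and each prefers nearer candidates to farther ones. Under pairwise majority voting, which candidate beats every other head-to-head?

T

With single-peaked preferences on a line, the Condorcet winner is the candidate closest to the median voter.
The median voter (position 14) is closest to T at 9.
Check: T vs Z — voters closer to T: 5 of 7.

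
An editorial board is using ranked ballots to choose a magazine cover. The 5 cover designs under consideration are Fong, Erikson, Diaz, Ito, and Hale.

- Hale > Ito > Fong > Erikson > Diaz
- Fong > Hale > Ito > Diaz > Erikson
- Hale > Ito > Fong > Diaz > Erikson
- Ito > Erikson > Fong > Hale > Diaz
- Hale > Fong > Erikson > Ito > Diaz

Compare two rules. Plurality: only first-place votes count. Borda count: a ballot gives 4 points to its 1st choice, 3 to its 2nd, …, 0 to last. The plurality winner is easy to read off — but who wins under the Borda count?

Hale

Plurality first-place counts: Fong 1, Erikson 0, Diaz 0, Ito 1, Hale 3 → Hale.
Borda totals: Fong 13, Erikson 6, Diaz 2, Ito 13, Hale 16 → Hale.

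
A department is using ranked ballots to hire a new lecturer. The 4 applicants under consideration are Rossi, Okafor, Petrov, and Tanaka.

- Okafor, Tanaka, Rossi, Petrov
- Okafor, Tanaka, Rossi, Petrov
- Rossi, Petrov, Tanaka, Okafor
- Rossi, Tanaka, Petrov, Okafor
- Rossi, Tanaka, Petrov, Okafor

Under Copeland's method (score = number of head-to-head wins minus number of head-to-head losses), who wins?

Pairwise results:
  Rossi vs Okafor: Rossi wins 3–2.
  Rossi vs Petrov: Rossi wins 5–0.
  Rossi vs Tanaka: Rossi wins 3–2.
  Okafor vs Petrov: Petrov wins 3–2.
  Okafor vs Tanaka: Tanaka wins 3–2.
  Petrov vs Tanaka: Tanaka wins 4–1.
Copeland scores (wins − losses):
  Rossi: 3 − 0 = 3
  Okafor: 0 − 3 = -3
  Petrov: 1 − 2 = -1
  Tanaka: 2 − 1 = 1
Rossi has the best Copeland score.

Rossi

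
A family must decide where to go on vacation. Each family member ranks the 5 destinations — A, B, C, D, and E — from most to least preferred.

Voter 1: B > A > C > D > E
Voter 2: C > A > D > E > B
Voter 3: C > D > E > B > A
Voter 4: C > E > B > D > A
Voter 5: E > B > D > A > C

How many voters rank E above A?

Ballots ranking E above A: 3.
Ballots ranking A above E: 2.
So 3 of 5 voters prefer E to A.

3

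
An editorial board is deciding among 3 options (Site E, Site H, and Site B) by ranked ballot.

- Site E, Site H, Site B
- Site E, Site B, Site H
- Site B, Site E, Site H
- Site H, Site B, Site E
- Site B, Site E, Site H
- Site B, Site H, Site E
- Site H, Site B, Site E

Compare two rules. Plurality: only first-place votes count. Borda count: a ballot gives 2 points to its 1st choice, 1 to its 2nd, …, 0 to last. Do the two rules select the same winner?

Plurality first-place counts: Site E 2, Site H 2, Site B 3 → Site B.
Borda totals: Site E 6, Site H 6, Site B 9 → Site B.
The two rules agree on Site B.

Yes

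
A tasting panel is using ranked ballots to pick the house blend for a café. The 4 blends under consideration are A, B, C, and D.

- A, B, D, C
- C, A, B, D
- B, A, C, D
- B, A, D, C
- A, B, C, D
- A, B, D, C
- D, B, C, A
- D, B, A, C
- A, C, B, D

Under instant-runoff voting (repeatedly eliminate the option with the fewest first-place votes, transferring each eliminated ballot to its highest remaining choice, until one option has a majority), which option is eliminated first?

C

Round 1: A 4, B 2, D 2, C 1. C has the fewest and is eliminated.
Round 2: A 5, B 2, D 2. A has a majority.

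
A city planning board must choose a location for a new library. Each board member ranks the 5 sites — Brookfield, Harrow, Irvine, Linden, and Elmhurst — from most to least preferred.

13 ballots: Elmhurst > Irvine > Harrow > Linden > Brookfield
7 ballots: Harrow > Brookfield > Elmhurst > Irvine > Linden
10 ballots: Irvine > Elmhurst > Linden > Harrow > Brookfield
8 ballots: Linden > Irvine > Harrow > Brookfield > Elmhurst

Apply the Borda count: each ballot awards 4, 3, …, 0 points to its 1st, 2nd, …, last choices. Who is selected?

Borda scores:
  Brookfield: 13·0 + 7·3 + 10·0 + 8·1 = 29
  Harrow: 13·2 + 7·4 + 10·1 + 8·2 = 80
  Irvine: 13·3 + 7·1 + 10·4 + 8·3 = 110
  Linden: 13·1 + 7·0 + 10·2 + 8·4 = 65
  Elmhurst: 13·4 + 7·2 + 10·3 + 8·0 = 96
Irvine has the highest total.

Irvine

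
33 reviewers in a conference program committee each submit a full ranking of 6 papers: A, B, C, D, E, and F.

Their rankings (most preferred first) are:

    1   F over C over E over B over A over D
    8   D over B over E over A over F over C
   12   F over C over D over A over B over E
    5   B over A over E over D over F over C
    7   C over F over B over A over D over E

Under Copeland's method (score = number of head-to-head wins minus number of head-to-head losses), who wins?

F

Pairwise results:
  A vs B: B wins 21–12.
  A vs C: C wins 20–13.
  A vs D: D wins 20–13.
  A vs E: A wins 24–9.
  A vs F: F wins 20–13.
  B vs C: C wins 20–13.
  B vs D: D wins 20–13.
  B vs E: B wins 32–1.
  B vs F: F wins 20–13.
  C vs D: C wins 20–13.
  C vs E: C wins 20–13.
  C vs F: F wins 26–7.
  D vs E: D wins 27–6.
  D vs F: F wins 20–13.
  E vs F: F wins 20–13.
Copeland scores (wins − losses):
  A: 1 − 4 = -3
  B: 2 − 3 = -1
  C: 4 − 1 = 3
  D: 3 − 2 = 1
  E: 0 − 5 = -5
  F: 5 − 0 = 5
F has the best Copeland score.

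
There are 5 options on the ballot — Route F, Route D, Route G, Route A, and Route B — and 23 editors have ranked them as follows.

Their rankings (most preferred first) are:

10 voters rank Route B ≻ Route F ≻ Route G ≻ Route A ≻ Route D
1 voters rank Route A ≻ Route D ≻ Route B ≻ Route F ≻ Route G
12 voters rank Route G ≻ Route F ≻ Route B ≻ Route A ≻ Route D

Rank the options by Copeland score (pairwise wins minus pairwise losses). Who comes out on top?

Pairwise results:
  Route F vs Route D: Route F wins 22–1.
  Route F vs Route G: Route G wins 12–11.
  Route F vs Route A: Route F wins 22–1.
  Route F vs Route B: Route F wins 12–11.
  Route D vs Route G: Route G wins 22–1.
  Route D vs Route A: Route A wins 23–0.
  Route D vs Route B: Route B wins 22–1.
  Route G vs Route A: Route G wins 22–1.
  Route G vs Route B: Route G wins 12–11.
  Route A vs Route B: Route B wins 22–1.
Copeland scores (wins − losses):
  Route F: 3 − 1 = 2
  Route D: 0 − 4 = -4
  Route G: 4 − 0 = 4
  Route A: 1 − 3 = -2
  Route B: 2 − 2 = 0
Route G has the best Copeland score.

Route G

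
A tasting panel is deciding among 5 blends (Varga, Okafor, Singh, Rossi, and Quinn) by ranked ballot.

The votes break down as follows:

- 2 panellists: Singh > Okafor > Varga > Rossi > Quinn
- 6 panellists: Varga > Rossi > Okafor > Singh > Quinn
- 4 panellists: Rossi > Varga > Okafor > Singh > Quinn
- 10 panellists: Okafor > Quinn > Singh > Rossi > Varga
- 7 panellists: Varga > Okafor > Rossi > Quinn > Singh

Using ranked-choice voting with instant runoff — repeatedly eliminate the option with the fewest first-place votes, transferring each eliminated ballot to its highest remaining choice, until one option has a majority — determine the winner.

Varga

Round 1: Varga 13, Okafor 10, Rossi 4, Singh 2, Quinn 0. Quinn has the fewest and is eliminated.
Round 2: Varga 13, Okafor 10, Rossi 4, Singh 2. Singh has the fewest and is eliminated.
Round 3: Varga 13, Okafor 12, Rossi 4. Rossi has the fewest and is eliminated.
Round 4: Varga 17, Okafor 12. Varga has a majority.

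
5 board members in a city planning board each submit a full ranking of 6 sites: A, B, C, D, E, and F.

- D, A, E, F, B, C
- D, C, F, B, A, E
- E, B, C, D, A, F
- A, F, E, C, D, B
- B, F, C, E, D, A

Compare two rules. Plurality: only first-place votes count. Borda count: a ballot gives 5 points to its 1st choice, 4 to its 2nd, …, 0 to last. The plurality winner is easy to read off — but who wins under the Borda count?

D

Plurality first-place counts: A 1, B 1, C 0, D 2, E 1, F 0 → D.
Borda totals: A 11, B 12, C 12, D 14, E 13, F 13 → D.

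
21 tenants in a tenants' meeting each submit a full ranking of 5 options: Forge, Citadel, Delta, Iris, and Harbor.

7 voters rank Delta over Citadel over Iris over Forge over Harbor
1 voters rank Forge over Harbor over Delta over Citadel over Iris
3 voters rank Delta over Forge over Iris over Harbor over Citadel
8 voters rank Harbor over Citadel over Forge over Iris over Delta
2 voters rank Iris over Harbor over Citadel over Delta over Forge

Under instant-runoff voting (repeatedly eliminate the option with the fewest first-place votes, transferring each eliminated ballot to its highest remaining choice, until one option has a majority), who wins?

Harbor

Round 1: Delta 10, Harbor 8, Iris 2, Forge 1, Citadel 0. Citadel has the fewest and is eliminated.
Round 2: Delta 10, Harbor 8, Iris 2, Forge 1. Forge has the fewest and is eliminated.
Round 3: Delta 10, Harbor 9, Iris 2. Iris has the fewest and is eliminated.
Round 4: Harbor 11, Delta 10. Harbor has a majority.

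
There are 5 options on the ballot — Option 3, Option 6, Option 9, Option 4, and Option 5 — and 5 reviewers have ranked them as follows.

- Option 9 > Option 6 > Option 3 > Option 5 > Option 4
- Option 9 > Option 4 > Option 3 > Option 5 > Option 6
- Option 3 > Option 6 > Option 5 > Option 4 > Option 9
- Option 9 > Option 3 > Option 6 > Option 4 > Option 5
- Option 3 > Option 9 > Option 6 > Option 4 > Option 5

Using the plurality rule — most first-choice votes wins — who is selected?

Option 9

First-place vote totals:
  Option 3: 2
  Option 6: 0
  Option 9: 3
  Option 4: 0
  Option 5: 0
Option 9 has the most first-place votes.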